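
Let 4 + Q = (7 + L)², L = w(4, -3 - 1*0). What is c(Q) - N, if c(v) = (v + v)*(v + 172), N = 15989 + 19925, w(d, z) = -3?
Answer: -31498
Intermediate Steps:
L = -3
Q = 12 (Q = -4 + (7 - 3)² = -4 + 4² = -4 + 16 = 12)
N = 35914
c(v) = 2*v*(172 + v) (c(v) = (2*v)*(172 + v) = 2*v*(172 + v))
c(Q) - N = 2*12*(172 + 12) - 1*35914 = 2*12*184 - 35914 = 4416 - 35914 = -31498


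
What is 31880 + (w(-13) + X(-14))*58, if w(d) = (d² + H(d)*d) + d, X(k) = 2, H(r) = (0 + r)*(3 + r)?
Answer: -56976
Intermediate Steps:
H(r) = r*(3 + r)
w(d) = d + d² + d²*(3 + d) (w(d) = (d² + (d*(3 + d))*d) + d = (d² + d²*(3 + d)) + d = d + d² + d²*(3 + d))
31880 + (w(-13) + X(-14))*58 = 31880 + (-13*(1 - 13 - 13*(3 - 13)) + 2)*58 = 31880 + (-13*(1 - 13 - 13*(-10)) + 2)*58 = 31880 + (-13*(1 - 13 + 130) + 2)*58 = 31880 + (-13*118 + 2)*58 = 31880 + (-1534 + 2)*58 = 31880 - 1532*58 = 31880 - 88856 = -56976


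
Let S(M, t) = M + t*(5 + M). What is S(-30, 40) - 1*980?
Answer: -2010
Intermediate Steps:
S(-30, 40) - 1*980 = (-30 + 5*40 - 30*40) - 1*980 = (-30 + 200 - 1200) - 980 = -1030 - 980 = -2010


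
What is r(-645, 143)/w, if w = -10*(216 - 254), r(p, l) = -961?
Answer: -961/380 ≈ -2.5289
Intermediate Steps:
w = 380 (w = -10*(-38) = 380)
r(-645, 143)/w = -961/380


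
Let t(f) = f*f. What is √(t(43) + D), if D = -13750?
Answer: I*√11901 ≈ 109.09*I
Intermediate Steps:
t(f) = f²
√(t(43) + D) = √(43² - 13750) = √(1849 - 13750) = √(-11901) = I*√11901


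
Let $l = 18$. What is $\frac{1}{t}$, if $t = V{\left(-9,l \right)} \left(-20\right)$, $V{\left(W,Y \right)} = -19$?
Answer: $\frac{1}{380} \approx 0.0026316$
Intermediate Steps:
$t = 380$ ($t = \left(-19\right) \left(-20\right) = 380$)
$\frac{1}{t} = \frac{1}{380}$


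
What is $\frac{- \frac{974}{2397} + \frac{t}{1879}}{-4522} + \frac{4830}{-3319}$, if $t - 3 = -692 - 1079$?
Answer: $- \frac{49176043540991}{33798904878417} \approx -1.455$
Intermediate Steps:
$t = -1768$ ($t = 3 - 1771 = -1768$)
$\frac{- \frac{974}{2397} + \frac{t}{1879}}{-4522} + \frac{4830}{-3319} = \frac{- \frac{974}{2397} - \frac{1768}{1879}}{-4522} + \frac{4830}{-3319} = \left(\left(-974\right) \frac{1}{2397} - \frac{1768}{1879}\right) \left(- \frac{1}{4522}\right) + 4830 \left(- \frac{1}{3319}\right) = \left(- \frac{974}{2397} - \frac{1768}{1879}\right) \left(- \frac{1}{4522}\right) - \frac{4830}{3319} = \left(- \frac{6068042}{4503963}\right) \left(- \frac{1}{4522}\right) - \frac{4830}{3319} = \frac{3034021}{10183460343} - \frac{4830}{3319} = - \frac{49176043540991}{33798904878417}$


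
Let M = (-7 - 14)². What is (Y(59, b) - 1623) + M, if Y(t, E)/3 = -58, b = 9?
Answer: -1356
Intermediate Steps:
Y(t, E) = -174 (Y(t, E) = 3*(-58) = -174)
M = 441 (M = (-21)² = 441)
(Y(59, b) - 1623) + M = (-174 - 1623) + 441 = -1797 + 441 = -1356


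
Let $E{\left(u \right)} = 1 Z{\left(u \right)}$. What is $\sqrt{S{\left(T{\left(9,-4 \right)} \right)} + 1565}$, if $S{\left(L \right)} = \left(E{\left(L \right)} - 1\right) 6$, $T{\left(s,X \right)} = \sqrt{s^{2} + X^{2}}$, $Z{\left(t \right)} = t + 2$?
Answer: $\sqrt{1571 + 6 \sqrt{97}} \approx 40.374$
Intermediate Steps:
$Z{\left(t \right)} = 2 + t$
$E{\left(u \right)} = 2 + u$ ($E{\left(u \right)} = 1 \left(2 + u\right) = 2 + u$)
$T{\left(s,X \right)} = \sqrt{X^{2} + s^{2}}$
$S{\left(L \right)} = 6 + 6 L$ ($S{\left(L \right)} = \left(\left(2 + L\right) - 1\right) 6 = \left(1 + L\right) 6 = 6 + 6 L$)
$\sqrt{S{\left(T{\left(9,-4 \right)} \right)} + 1565} = \sqrt{\left(6 + 6 \sqrt{\left(-4\right)^{2} + 9^{2}}\right) + 1565} = \sqrt{\left(6 + 6 \sqrt{16 + 81}\right) + 1565} = \sqrt{\left(6 + 6 \sqrt{97}\right) + 1565} = \sqrt{1571 + 6 \sqrt{97}}$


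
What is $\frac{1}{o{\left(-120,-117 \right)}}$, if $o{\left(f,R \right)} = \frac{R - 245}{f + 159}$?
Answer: $- \frac{39}{362} \approx -0.10773$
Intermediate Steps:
$o{\left(f,R \right)} = \frac{-245 + R}{159 + f}$
$\frac{1}{o{\left(-120,-117 \right)}} = \frac{1}{\frac{1}{159 - 120} \left(-245 - 117\right)} = \frac{1}{\frac{1}{39} \left(-362\right)} = \frac{1}{- \frac{362}{39}} = - \frac{39}{362}$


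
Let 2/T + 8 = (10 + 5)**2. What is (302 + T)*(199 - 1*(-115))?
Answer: 20578304/217 ≈ 94831.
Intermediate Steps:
T = 2/217 (T = 2/(-8 + (10 + 5)**2) = 2/(-8 + 15**2) = 2/(-8 + 225) = 2/217 ≈ 0.0092166)
(302 + T)*(199 - 1*(-115)) = (302 + 2/217)*(199 - 1*(-115)) = 65536*(199 + 115)/217 = (65536/217)*314 = 20578304/217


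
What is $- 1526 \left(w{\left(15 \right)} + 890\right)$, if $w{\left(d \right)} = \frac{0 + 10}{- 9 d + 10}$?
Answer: $- \frac{33950448}{25} \approx -1.358 \cdot 10^{6}$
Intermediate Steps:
$w{\left(d \right)} = \frac{10}{10 - 9 d}$
$- 1526 \left(w{\left(15 \right)} + 890\right) = - 1526 \left(- \frac{10}{-10 + 9 \cdot 15} + 890\right) = - 1526 \left(- \frac{10}{-10 + 135} + 890\right) = - 1526 \left(- \frac{10}{125} + 890\right) = - 1526 \left(\left(-10\right) \frac{1}{125} + 890\right) = - 1526 \left(- \frac{2}{25} + 890\right) = \left(-1526\right) \frac{22248}{25} = - \frac{33950448}{25}$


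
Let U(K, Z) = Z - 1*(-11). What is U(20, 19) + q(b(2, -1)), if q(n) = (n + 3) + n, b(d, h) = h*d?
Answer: 29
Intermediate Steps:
b(d, h) = d*h
U(K, Z) = 11 + Z (U(K, Z) = Z + 11 = 11 + Z)
q(n) = 3 + 2*n (q(n) = (3 + n) + n = 3 + 2*n)
U(20, 19) + q(b(2, -1)) = (11 + 19) + (3 + 2*(2*(-1))) = 30 + (3 + 2*(-2)) = 30 + (3 - 4) = 30 - 1 = 29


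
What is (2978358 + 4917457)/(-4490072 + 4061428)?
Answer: -7895815/428644 ≈ -18.420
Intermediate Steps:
(2978358 + 4917457)/(-4490072 + 4061428) = 7895815/(-428644) = 7895815*(-1/428644) = -7895815/428644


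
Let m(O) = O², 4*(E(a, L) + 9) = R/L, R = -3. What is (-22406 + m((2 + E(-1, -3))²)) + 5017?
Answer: -3920143/256 ≈ -15313.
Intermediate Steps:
E(a, L) = -9 - 3/(4*L) (E(a, L) = -9 + (-3/L)/4 = -9 - 3/(4*L))
(-22406 + m((2 + E(-1, -3))²)) + 5017 = (-22406 + ((2 + (-9 - ¾/(-3)))²)²) + 5017 = (-22406 + ((2 + (-9 - ¾*(-⅓)))²)²) + 5017 = (-22406 + ((2 + (-9 + ¼))²)²) + 5017 = (-22406 + ((2 - 35/4)²)²) + 5017 = (-22406 + ((-27/4)²)²) + 5017 = (-22406 + (729/16)²) + 5017 = (-22406 + 531441/256) + 5017 = -5204495/256 + 5017 = -3920143/256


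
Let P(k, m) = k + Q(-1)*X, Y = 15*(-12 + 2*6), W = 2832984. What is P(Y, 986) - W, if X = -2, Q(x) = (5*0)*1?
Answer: -2832984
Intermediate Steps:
Q(x) = 0 (Q(x) = 0*1 = 0)
Y = 0 (Y = 15*(-12 + 12) = 15*0 = 0)
P(k, m) = k (P(k, m) = k + 0*(-2) = k + 0 = k)
P(Y, 986) - W = 0 - 1*2832984 = 0 - 2832984 = -2832984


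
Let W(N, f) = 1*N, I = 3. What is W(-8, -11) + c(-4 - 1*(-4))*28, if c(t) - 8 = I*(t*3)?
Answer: 216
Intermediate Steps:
W(N, f) = N
c(t) = 8 + 9*t (c(t) = 8 + 3*(t*3) = 8 + 3*(3*t) = 8 + 9*t)
W(-8, -11) + c(-4 - 1*(-4))*28 = -8 + (8 + 9*(-4 - 1*(-4)))*28 = -8 + (8 + 9*(-4 + 4))*28 = -8 + (8 + 9*0)*28 = -8 + (8 + 0)*28 = -8 + 8*28 = -8 + 224 = 216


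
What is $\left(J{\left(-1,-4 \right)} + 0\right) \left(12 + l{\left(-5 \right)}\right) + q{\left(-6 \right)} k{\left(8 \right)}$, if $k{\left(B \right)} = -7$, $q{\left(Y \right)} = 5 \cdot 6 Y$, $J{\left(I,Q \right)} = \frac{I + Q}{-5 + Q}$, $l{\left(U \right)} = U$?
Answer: $\frac{11375}{9} \approx 1263.9$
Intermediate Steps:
$J{\left(I,Q \right)} = \frac{I + Q}{-5 + Q}$
$q{\left(Y \right)} = 30 Y$
$\left(J{\left(-1,-4 \right)} + 0\right) \left(12 + l{\left(-5 \right)}\right) + q{\left(-6 \right)} k{\left(8 \right)} = \left(\frac{-1 - 4}{-5 - 4} + 0\right) \left(12 - 5\right) + 30 \left(-6\right) \left(-7\right) = \left(\frac{1}{-9} \left(-5\right) + 0\right) 7 - -1260 = \left(\left(- \frac{1}{9}\right) \left(-5\right) + 0\right) 7 + 1260 = \left(\frac{5}{9} + 0\right) 7 + 1260 = \frac{5}{9} \cdot 7 + 1260 = \frac{35}{9} + 1260 = \frac{11375}{9}$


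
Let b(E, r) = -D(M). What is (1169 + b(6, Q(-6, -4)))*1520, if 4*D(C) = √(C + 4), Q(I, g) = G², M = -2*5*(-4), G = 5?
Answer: 1776880 - 760*√11 ≈ 1.7744e+6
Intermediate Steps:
M = 40 (M = -10*(-4) = 40)
Q(I, g) = 25 (Q(I, g) = 5² = 25)
D(C) = √(4 + C)/4 (D(C) = √(C + 4)/4 = √(4 + C)/4)
b(E, r) = -√11/2 (b(E, r) = -√(4 + 40)/4 = -√44/4 = -2*√11/4 = -√11/2)
(1169 + b(6, Q(-6, -4)))*1520 = (1169 - √11/2)*1520 = 1776880 - 760*√11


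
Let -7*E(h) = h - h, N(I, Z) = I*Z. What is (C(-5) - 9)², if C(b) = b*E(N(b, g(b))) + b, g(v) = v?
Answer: 196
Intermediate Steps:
E(h) = 0 (E(h) = -(h - h)/7 = -⅐*0 = 0)
C(b) = b (C(b) = b*0 + b = 0 + b = b)
(C(-5) - 9)² = (-5 - 9)² = (-14)² = 196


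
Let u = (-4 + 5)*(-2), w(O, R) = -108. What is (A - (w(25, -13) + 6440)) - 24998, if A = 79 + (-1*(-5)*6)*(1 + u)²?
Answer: -31221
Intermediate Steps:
u = -2 (u = 1*(-2) = -2)
A = 109 (A = 79 + (-1*(-5)*6)*(1 - 2)² = 79 + (5*6)*(-1)² = 79 + 30*1 = 79 + 30 = 109)
(A - (w(25, -13) + 6440)) - 24998 = (109 - (-108 + 6440)) - 24998 = (109 - 1*6332) - 24998 = (109 - 6332) - 24998 = -6223 - 24998 = -31221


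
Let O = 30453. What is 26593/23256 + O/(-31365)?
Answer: 822709/4767480 ≈ 0.17257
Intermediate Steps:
26593/23256 + O/(-31365) = 26593/23256 + 30453/(-31365) = 26593*(1/23256) + 30453*(-1/31365) = 26593/23256 - 10151/10455 = 822709/4767480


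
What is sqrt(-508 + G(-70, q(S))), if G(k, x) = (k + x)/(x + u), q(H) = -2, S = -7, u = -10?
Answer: I*sqrt(502) ≈ 22.405*I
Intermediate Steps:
G(k, x) = (k + x)/(-10 + x) (G(k, x) = (k + x)/(x - 10) = (k + x)/(-10 + x))
sqrt(-508 + G(-70, q(S))) = sqrt(-508 + (-70 - 2)/(-10 - 2)) = sqrt(-508 - 72/(-12)) = sqrt(-508 - 1/12*(-72)) = sqrt(-508 + 6) = sqrt(-502) = I*sqrt(502)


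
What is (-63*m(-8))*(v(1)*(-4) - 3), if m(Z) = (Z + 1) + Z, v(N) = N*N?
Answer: -6615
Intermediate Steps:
v(N) = N**2
m(Z) = 1 + 2*Z (m(Z) = (1 + Z) + Z = 1 + 2*Z)
(-63*m(-8))*(v(1)*(-4) - 3) = (-63*(1 + 2*(-8)))*(1**2*(-4) - 3) = (-63*(1 - 16))*(1*(-4) - 3) = (-63*(-15))*(-4 - 3) = 945*(-7) = -6615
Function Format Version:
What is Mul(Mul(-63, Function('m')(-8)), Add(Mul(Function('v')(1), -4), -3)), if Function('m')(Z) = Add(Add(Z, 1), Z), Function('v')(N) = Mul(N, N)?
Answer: -6615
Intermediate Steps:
Function('v')(N) = Pow(N, 2)
Function('m')(Z) = Add(1, Mul(2, Z)) (Function('m')(Z) = Add(Add(1, Z), Z) = Add(1, Mul(2, Z)))
Mul(Mul(-63, Function('m')(-8)), Add(Mul(Function('v')(1), -4), -3)) = Mul(Mul(-63, Add(1, Mul(2, -8))), Add(Mul(Pow(1, 2), -4), -3)) = Mul(Mul(-63, Add(1, -16)), Add(Mul(1, -4), -3)) = Mul(Mul(-63, -15), Add(-4, -3)) = Mul(945, -7) = -6615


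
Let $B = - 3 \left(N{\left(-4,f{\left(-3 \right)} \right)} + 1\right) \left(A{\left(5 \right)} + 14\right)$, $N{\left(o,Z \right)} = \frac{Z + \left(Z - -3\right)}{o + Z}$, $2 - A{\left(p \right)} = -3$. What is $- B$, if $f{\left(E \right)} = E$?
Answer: $\frac{570}{7} \approx 81.429$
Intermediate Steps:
$A{\left(p \right)} = 5$ ($A{\left(p \right)} = 2 - -3 = 2 + 3 = 5$)
$N{\left(o,Z \right)} = \frac{3 + 2 Z}{Z + o}$ ($N{\left(o,Z \right)} = \frac{Z + \left(Z + 3\right)}{Z + o} = \frac{Z + \left(3 + Z\right)}{Z + o} = \frac{3 + 2 Z}{Z + o}$)
$B = - \frac{570}{7}$ ($B = - 3 \left(\frac{3 + 2 \left(-3\right)}{-3 - 4} + 1\right) \left(5 + 14\right) = - 3 \left(\frac{3 - 6}{-7} + 1\right) 19 = - 3 \left(\left(- \frac{1}{7}\right) \left(-3\right) + 1\right) 19 = - 3 \left(\frac{3}{7} + 1\right) 19 = \left(-3\right) \frac{10}{7} \cdot 19 = \left(- \frac{30}{7}\right) 19 = - \frac{570}{7} \approx -81.429$)
$- B = \left(-1\right) \left(- \frac{570}{7}\right) = \frac{570}{7}$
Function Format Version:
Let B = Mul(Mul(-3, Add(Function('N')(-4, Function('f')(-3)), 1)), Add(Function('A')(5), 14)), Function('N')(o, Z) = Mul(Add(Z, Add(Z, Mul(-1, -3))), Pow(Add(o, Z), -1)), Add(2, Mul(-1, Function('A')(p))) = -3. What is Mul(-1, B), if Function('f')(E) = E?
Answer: Rational(570, 7) ≈ 81.429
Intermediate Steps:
Function('A')(p) = 5 (Function('A')(p) = Add(2, Mul(-1, -3)) = Add(2, 3) = 5)
Function('N')(o, Z) = Mul(Pow(Add(Z, o), -1), Add(3, Mul(2, Z))) (Function('N')(o, Z) = Mul(Add(Z, Add(Z, 3)), Pow(Add(Z, o), -1)) = Mul(Add(Z, Add(3, Z)), Pow(Add(Z, o), -1)) = Mul(Add(3, Mul(2, Z)), Pow(Add(Z, o), -1)) = Mul(Pow(Add(Z, o), -1), Add(3, Mul(2, Z))))
B = Rational(-570, 7) (B = Mul(Mul(-3, Add(Mul(Pow(Add(-3, -4), -1), Add(3, Mul(2, -3))), 1)), Add(5, 14)) = Mul(Mul(-3, Add(Mul(Pow(-7, -1), Add(3, -6)), 1)), 19) = Mul(Mul(-3, Add(Mul(Rational(-1, 7), -3), 1)), 19) = Mul(Mul(-3, Add(Rational(3, 7), 1)), 19) = Mul(Mul(-3, Rational(10, 7)), 19) = Mul(Rational(-30, 7), 19) = Rational(-570, 7) ≈ -81.429)
Mul(-1, B) = Mul(-1, Rational(-570, 7)) = Rational(570, 7)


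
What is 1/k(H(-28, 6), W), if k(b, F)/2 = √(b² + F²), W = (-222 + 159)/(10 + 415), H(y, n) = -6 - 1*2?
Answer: 425*√11563969/23127938 ≈ 0.062489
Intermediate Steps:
H(y, n) = -8 (H(y, n) = -6 - 2 = -8)
W = -63/425 ≈ -0.14824
k(b, F) = 2*√(F² + b²) (k(b, F) = 2*√(b² + F²) = 2*√(F² + b²))
1/k(H(-28, 6), W) = 1/(2*√((-63/425)² + (-8)²)) = 1/(2*√(3969/180625 + 64)) = 1/(2*√(11563969/180625)) = 1/(2*(√11563969/425)) = 1/(2*√11563969/425) = 425*√11563969/23127938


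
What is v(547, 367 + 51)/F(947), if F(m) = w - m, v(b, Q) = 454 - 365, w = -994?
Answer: -89/1941 ≈ -0.045853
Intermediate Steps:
v(b, Q) = 89
F(m) = -994 - m
v(547, 367 + 51)/F(947) = 89/(-994 - 1*947) = 89/(-994 - 947) = 89/(-1941) = 89*(-1/1941) = -89/1941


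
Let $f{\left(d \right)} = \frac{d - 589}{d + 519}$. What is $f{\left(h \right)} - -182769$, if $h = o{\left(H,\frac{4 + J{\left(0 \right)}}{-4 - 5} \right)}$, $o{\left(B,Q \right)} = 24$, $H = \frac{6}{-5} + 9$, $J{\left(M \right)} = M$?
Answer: $\frac{99243002}{543} \approx 1.8277 \cdot 10^{5}$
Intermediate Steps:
$H = \frac{39}{5}$ ($H = 6 \left(- \frac{1}{5}\right) + 9 = - \frac{6}{5} + 9 = \frac{39}{5} \approx 7.8$)
$h = 24$
$f{\left(d \right)} = \frac{-589 + d}{519 + d}$
$f{\left(h \right)} - -182769 = \frac{-589 + 24}{519 + 24} - -182769 = \frac{1}{543} \left(-565\right) + 182769 = - \frac{565}{543} + 182769 = \frac{99243002}{543}$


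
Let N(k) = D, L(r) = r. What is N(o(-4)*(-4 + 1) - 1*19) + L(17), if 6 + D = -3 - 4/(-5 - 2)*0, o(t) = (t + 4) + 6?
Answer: 8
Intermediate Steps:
o(t) = 10 + t (o(t) = (4 + t) + 6 = 10 + t)
D = -9 (D = -6 + (-3 - 4/(-5 - 2)*0) = -6 + (-3 - 4/(-7)*0) = -6 + (-3 - 4*(-⅐)*0) = -6 + (-3 + (4/7)*0) = -6 + (-3 + 0) = -6 - 3 = -9)
N(k) = -9
N(o(-4)*(-4 + 1) - 1*19) + L(17) = -9 + 17 = 8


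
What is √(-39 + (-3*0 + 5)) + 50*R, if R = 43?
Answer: 2150 + I*√34 ≈ 2150.0 + 5.831*I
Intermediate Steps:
√(-39 + (-3*0 + 5)) + 50*R = √(-39 + (-3*0 + 5)) + 50*43 = √(-39 + (0 + 5)) + 2150 = √(-39 + 5) + 2150 = √(-34) + 2150 = I*√34 + 2150 = 2150 + I*√34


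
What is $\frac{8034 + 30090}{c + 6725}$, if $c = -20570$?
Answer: $- \frac{12708}{4615} \approx -2.7536$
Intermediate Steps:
$\frac{8034 + 30090}{c + 6725} = \frac{8034 + 30090}{-20570 + 6725} = \frac{38124}{-13845} = 38124 \left(- \frac{1}{13845}\right) = - \frac{12708}{4615}$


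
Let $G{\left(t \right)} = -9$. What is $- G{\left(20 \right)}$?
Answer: $9$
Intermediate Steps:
$- G{\left(20 \right)} = \left(-1\right) \left(-9\right) = 9$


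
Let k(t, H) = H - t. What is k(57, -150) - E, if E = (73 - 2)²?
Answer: -5248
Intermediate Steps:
E = 5041 (E = 71² = 5041)
k(57, -150) - E = (-150 - 1*57) - 1*5041 = (-150 - 57) - 5041 = -207 - 5041 = -5248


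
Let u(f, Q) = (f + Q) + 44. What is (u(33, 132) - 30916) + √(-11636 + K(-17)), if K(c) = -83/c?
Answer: -30707 + I*√3361393/17 ≈ -30707.0 + 107.85*I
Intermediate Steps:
u(f, Q) = 44 + Q + f (u(f, Q) = (Q + f) + 44 = 44 + Q + f)
(u(33, 132) - 30916) + √(-11636 + K(-17)) = ((44 + 132 + 33) - 30916) + √(-11636 - 83/(-17)) = (209 - 30916) + √(-11636 - 83*(-1/17)) = -30707 + √(-11636 + 83/17) = -30707 + √(-197729/17) = -30707 + I*√3361393/17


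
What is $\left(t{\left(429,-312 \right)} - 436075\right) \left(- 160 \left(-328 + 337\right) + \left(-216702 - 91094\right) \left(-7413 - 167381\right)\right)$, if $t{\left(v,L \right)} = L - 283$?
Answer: $-23493235764655280$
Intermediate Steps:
$t{\left(v,L \right)} = -283 + L$
$\left(t{\left(429,-312 \right)} - 436075\right) \left(- 160 \left(-328 + 337\right) + \left(-216702 - 91094\right) \left(-7413 - 167381\right)\right) = \left(\left(-283 - 312\right) - 436075\right) \left(- 160 \left(-328 + 337\right) + \left(-216702 - 91094\right) \left(-7413 - 167381\right)\right) = \left(-595 - 436075\right) \left(\left(-160\right) 9 - -53800894024\right) = - 436670 \left(-1440 + 53800894024\right) = \left(-436670\right) 53800892584 = -23493235764655280$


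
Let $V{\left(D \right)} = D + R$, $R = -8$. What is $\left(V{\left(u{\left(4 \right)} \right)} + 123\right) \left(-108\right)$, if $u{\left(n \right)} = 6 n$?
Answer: $-15012$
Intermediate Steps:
$V{\left(D \right)} = -8 + D$ ($V{\left(D \right)} = D - 8 = -8 + D$)
$\left(V{\left(u{\left(4 \right)} \right)} + 123\right) \left(-108\right) = \left(\left(-8 + 6 \cdot 4\right) + 123\right) \left(-108\right) = \left(\left(-8 + 24\right) + 123\right) \left(-108\right) = \left(16 + 123\right) \left(-108\right) = 139 \left(-108\right) = -15012$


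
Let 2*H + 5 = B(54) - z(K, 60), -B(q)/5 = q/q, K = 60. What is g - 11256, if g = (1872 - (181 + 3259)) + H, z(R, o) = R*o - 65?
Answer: -29193/2 ≈ -14597.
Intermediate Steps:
B(q) = -5 (B(q) = -5*q/q = -5*1 = -5)
z(R, o) = -65 + R*o
H = -3545/2 (H = -5/2 + (-5 - (-65 + 60*60))/2 = -5/2 + (-5 - (-65 + 3600))/2 = -5/2 + (-5 - 1*3535)/2 = -5/2 + (-5 - 3535)/2 = -5/2 + (½)*(-3540) = -5/2 - 1770 = -3545/2 ≈ -1772.5)
g = -6681/2 (g = (1872 - (181 + 3259)) - 3545/2 = (1872 - 1*3440) - 3545/2 = (1872 - 3440) - 3545/2 = -1568 - 3545/2 = -6681/2 ≈ -3340.5)
g - 11256 = -6681/2 - 11256 = -29193/2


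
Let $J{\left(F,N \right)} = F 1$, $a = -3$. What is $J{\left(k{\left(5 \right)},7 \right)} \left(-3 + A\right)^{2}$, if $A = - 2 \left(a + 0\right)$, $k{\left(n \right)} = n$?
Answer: $45$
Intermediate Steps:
$J{\left(F,N \right)} = F$
$A = 6$ ($A = - 2 \left(-3 + 0\right) = \left(-2\right) \left(-3\right) = 6$)
$J{\left(k{\left(5 \right)},7 \right)} \left(-3 + A\right)^{2} = 5 \left(-3 + 6\right)^{2} = 5 \cdot 3^{2} = 5 \cdot 9 = 45$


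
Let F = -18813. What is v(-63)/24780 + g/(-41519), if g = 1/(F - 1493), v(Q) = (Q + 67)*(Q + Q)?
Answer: -5058508589/248710020130 ≈ -0.020339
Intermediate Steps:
v(Q) = 2*Q*(67 + Q) (v(Q) = (67 + Q)*(2*Q) = 2*Q*(67 + Q))
g = -1/20306 (g = 1/(-18813 - 1493) = 1/(-20306) = -1/20306 ≈ -4.9247e-5)
v(-63)/24780 + g/(-41519) = (2*(-63)*(67 - 63))/24780 - 1/20306/(-41519) = (2*(-63)*4)*(1/24780) - 1/20306*(-1/41519) = -504*1/24780 + 1/843084814 = -6/295 + 1/843084814 = -5058508589/248710020130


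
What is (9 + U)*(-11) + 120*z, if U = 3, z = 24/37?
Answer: -2004/37 ≈ -54.162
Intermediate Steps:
z = 24/37 (z = 24*(1/37) = 24/37 ≈ 0.64865)
(9 + U)*(-11) + 120*z = (9 + 3)*(-11) + 120*(24/37) = 12*(-11) + 2880/37 = -132 + 2880/37 = -2004/37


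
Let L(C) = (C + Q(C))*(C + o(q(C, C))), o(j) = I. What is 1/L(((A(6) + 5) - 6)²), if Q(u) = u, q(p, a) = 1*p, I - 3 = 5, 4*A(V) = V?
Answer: 8/33 ≈ 0.24242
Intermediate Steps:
A(V) = V/4
I = 8 (I = 3 + 5 = 8)
q(p, a) = p
o(j) = 8
L(C) = 2*C*(8 + C) (L(C) = (C + C)*(C + 8) = (2*C)*(8 + C) = 2*C*(8 + C))
1/L(((A(6) + 5) - 6)²) = 1/(2*(((¼)*6 + 5) - 6)²*(8 + (((¼)*6 + 5) - 6)²)) = 1/(2*((3/2 + 5) - 6)²*(8 + ((3/2 + 5) - 6)²)) = 1/(2*(13/2 - 6)²*(8 + (13/2 - 6)²)) = 1/(2*(½)²*(8 + (½)²)) = 1/(2*(¼)*(8 + ¼)) = 1/(2*(¼)*(33/4)) = 1/(33/8) = 8/33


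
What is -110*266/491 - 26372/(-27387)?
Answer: -788394968/13447017 ≈ -58.630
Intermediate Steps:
-110*266/491 - 26372/(-27387) = -29260*1/491 - 26372*(-1/27387) = -29260/491 + 26372/27387 = -788394968/13447017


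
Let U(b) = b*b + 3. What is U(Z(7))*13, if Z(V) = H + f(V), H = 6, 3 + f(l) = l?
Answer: 1339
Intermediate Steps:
f(l) = -3 + l
Z(V) = 3 + V (Z(V) = 6 + (-3 + V) = 3 + V)
U(b) = 3 + b² (U(b) = b² + 3 = 3 + b²)
U(Z(7))*13 = (3 + (3 + 7)²)*13 = (3 + 10²)*13 = (3 + 100)*13 = 103*13 = 1339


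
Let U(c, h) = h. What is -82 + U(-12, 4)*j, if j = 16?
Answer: -18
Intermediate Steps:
-82 + U(-12, 4)*j = -82 + 4*16 = -82 + 64 = -18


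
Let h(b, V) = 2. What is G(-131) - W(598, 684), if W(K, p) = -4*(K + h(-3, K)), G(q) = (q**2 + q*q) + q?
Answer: 36591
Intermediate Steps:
G(q) = q + 2*q**2 (G(q) = (q**2 + q**2) + q = 2*q**2 + q = q + 2*q**2)
W(K, p) = -8 - 4*K (W(K, p) = -4*(K + 2) = -4*(2 + K) = -8 - 4*K)
G(-131) - W(598, 684) = -131*(1 + 2*(-131)) - (-8 - 4*598) = -131*(1 - 262) - (-8 - 2392) = -131*(-261) - 1*(-2400) = 34191 + 2400 = 36591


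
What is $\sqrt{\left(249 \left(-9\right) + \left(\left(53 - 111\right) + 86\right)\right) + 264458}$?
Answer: $\sqrt{262245} \approx 512.1$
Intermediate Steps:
$\sqrt{\left(249 \left(-9\right) + \left(\left(53 - 111\right) + 86\right)\right) + 264458} = \sqrt{\left(-2241 + \left(-58 + 86\right)\right) + 264458} = \sqrt{\left(-2241 + 28\right) + 264458} = \sqrt{-2213 + 264458} = \sqrt{262245}$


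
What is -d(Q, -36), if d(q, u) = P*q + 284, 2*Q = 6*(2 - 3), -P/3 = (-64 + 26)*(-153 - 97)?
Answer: -85784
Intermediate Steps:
P = -28500 (P = -3*(-64 + 26)*(-153 - 97) = -(-114)*(-250) = -3*9500 = -28500)
Q = -3 (Q = (6*(2 - 3))/2 = (6*(-1))/2 = (½)*(-6) = -3)
d(q, u) = 284 - 28500*q (d(q, u) = -28500*q + 284 = 284 - 28500*q)
-d(Q, -36) = -(284 - 28500*(-3)) = -(284 + 85500) = -1*85784 = -85784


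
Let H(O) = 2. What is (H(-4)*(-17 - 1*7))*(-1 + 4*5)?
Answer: -912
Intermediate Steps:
(H(-4)*(-17 - 1*7))*(-1 + 4*5) = (2*(-17 - 1*7))*(-1 + 4*5) = (2*(-17 - 7))*(-1 + 20) = (2*(-24))*19 = -48*19 = -912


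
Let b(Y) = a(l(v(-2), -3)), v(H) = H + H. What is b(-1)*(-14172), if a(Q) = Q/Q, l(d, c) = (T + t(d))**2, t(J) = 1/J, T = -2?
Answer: -14172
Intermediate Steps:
v(H) = 2*H
l(d, c) = (-2 + 1/d)**2
a(Q) = 1
b(Y) = 1
b(-1)*(-14172) = 1*(-14172) = -14172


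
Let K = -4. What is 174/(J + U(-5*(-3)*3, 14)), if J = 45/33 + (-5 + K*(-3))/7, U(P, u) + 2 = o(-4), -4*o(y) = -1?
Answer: 2552/9 ≈ 283.56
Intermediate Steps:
o(y) = 1/4 (o(y) = -1/4*(-1) = 1/4)
U(P, u) = -7/4 (U(P, u) = -2 + 1/4 = -7/4)
J = 26/11 (J = 45/33 + (-5 - 4*(-3))/7 = 45*(1/33) + (-5 + 12)*(1/7) = 15/11 + 7*(1/7) = 15/11 + 1 = 26/11 ≈ 2.3636)
174/(J + U(-5*(-3)*3, 14)) = 174/(26/11 - 7/4) = 174/(27/44) = 174*(44/27) = 2552/9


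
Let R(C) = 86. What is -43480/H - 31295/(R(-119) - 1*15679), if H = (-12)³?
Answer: 91507675/3368088 ≈ 27.169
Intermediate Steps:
H = -1728
-43480/H - 31295/(R(-119) - 1*15679) = -43480/(-1728) - 31295/(86 - 1*15679) = -43480*(-1/1728) - 31295/(86 - 15679) = 5435/216 - 31295/(-15593) = 5435/216 - 31295*(-1/15593) = 5435/216 + 31295/15593 = 91507675/3368088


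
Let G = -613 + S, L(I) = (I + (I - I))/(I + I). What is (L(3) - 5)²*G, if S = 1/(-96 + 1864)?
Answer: -87786423/7072 ≈ -12413.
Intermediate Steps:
S = 1/1768 ≈ 0.00056561
L(I) = ½ (L(I) = (I + 0)/((2*I)) = I*(1/(2*I)) = ½)
G = -1083783/1768 (G = -613 + 1/1768 = -1083783/1768 ≈ -613.00)
(L(3) - 5)²*G = (½ - 5)²*(-1083783/1768) = (-9/2)²*(-1083783/1768) = (81/4)*(-1083783/1768) = -87786423/7072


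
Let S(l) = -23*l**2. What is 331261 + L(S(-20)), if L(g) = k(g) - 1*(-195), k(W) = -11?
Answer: 331445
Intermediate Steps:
L(g) = 184 (L(g) = -11 - 1*(-195) = -11 + 195 = 184)
331261 + L(S(-20)) = 331261 + 184 = 331445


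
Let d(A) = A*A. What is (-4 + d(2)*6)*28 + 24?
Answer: 584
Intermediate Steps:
d(A) = A**2
(-4 + d(2)*6)*28 + 24 = (-4 + 2**2*6)*28 + 24 = (-4 + 4*6)*28 + 24 = (-4 + 24)*28 + 24 = 20*28 + 24 = 560 + 24 = 584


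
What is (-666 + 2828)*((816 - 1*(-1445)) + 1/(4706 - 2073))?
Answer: 12870848668/2633 ≈ 4.8883e+6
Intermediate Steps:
(-666 + 2828)*((816 - 1*(-1445)) + 1/(4706 - 2073)) = 2162*((816 + 1445) + 1/2633) = 2162*(2261 + 1/2633) = 2162*(5953214/2633) = 12870848668/2633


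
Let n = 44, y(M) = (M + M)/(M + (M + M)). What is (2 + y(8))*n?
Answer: 352/3 ≈ 117.33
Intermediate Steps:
y(M) = ⅔ (y(M) = (2*M)/(M + 2*M) = (2*M)/((3*M)) = (2*M)*(1/(3*M)) = ⅔)
(2 + y(8))*n = (2 + ⅔)*44 = (8/3)*44 = 352/3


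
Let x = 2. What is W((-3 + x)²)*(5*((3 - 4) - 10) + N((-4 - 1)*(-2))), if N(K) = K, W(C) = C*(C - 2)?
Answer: 45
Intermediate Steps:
W(C) = C*(-2 + C)
W((-3 + x)²)*(5*((3 - 4) - 10) + N((-4 - 1)*(-2))) = ((-3 + 2)²*(-2 + (-3 + 2)²))*(5*((3 - 4) - 10) + (-4 - 1)*(-2)) = ((-1)²*(-2 + (-1)²))*(5*(-1 - 10) - 5*(-2)) = (1*(-2 + 1))*(5*(-11) + 10) = (1*(-1))*(-55 + 10) = -1*(-45) = 45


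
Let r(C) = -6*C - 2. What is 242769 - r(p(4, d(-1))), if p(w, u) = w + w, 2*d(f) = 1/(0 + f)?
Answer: 242819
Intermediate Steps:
d(f) = 1/(2*f) (d(f) = 1/(2*(0 + f)) = 1/(2*f))
p(w, u) = 2*w
r(C) = -2 - 6*C
242769 - r(p(4, d(-1))) = 242769 - (-2 - 12*4) = 242769 - (-2 - 6*8) = 242769 - (-2 - 48) = 242769 - 1*(-50) = 242769 + 50 = 242819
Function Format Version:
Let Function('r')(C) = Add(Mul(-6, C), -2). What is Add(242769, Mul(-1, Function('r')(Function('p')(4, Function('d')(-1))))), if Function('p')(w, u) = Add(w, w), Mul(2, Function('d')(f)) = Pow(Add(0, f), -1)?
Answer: 242819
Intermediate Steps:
Function('d')(f) = Mul(Rational(1, 2), Pow(f, -1)) (Function('d')(f) = Mul(Rational(1, 2), Pow(Add(0, f), -1)) = Mul(Rational(1, 2), Pow(f, -1)))
Function('p')(w, u) = Mul(2, w)
Function('r')(C) = Add(-2, Mul(-6, C))
Add(242769, Mul(-1, Function('r')(Function('p')(4, Function('d')(-1))))) = Add(242769, Mul(-1, Add(-2, Mul(-6, Mul(2, 4))))) = Add(242769, Mul(-1, Add(-2, Mul(-6, 8)))) = Add(242769, Mul(-1, Add(-2, -48))) = Add(242769, Mul(-1, -50)) = Add(242769, 50) = 242819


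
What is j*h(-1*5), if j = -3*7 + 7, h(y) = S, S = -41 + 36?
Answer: 70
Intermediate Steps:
S = -5
h(y) = -5
j = -14 (j = -21 + 7 = -14)
j*h(-1*5) = -14*(-5) = 70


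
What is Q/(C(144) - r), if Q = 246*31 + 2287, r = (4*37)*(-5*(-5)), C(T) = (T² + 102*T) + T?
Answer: 9913/31868 ≈ 0.31106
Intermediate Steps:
C(T) = T² + 103*T
r = 3700 (r = 148*25 = 3700)
Q = 9913 (Q = 7626 + 2287 = 9913)
Q/(C(144) - r) = 9913/(144*(103 + 144) - 1*3700) = 9913/(144*247 - 3700) = 9913/(35568 - 3700) = 9913/31868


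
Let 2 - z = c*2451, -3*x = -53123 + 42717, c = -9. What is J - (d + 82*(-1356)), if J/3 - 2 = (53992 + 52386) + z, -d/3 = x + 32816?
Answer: 605369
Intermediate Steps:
x = 10406/3 (x = -(-53123 + 42717)/3 = -⅓*(-10406) = 10406/3 ≈ 3468.7)
z = 22061 (z = 2 - (-9)*2451 = 2 - 1*(-22059) = 2 + 22059 = 22061)
d = -108854 (d = -3*(10406/3 + 32816) = -3*108854/3 = -108854)
J = 385323 (J = 6 + 3*((53992 + 52386) + 22061) = 6 + 3*(106378 + 22061) = 6 + 3*128439 = 6 + 385317 = 385323)
J - (d + 82*(-1356)) = 385323 - (-108854 + 82*(-1356)) = 385323 - (-108854 - 111192) = 385323 - 1*(-220046) = 385323 + 220046 = 605369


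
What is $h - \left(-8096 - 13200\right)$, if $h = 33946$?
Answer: $55242$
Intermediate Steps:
$h - \left(-8096 - 13200\right) = 33946 - \left(-8096 - 13200\right) = 33946 - -21296 = 33946 + 21296 = 55242$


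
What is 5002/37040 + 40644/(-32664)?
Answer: -27959759/25205720 ≈ -1.1093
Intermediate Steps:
5002/37040 + 40644/(-32664) = 5002*(1/37040) + 40644*(-1/32664) = 2501/18520 - 3387/2722 = -27959759/25205720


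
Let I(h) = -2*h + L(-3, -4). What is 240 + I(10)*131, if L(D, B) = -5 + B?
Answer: -3559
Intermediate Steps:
I(h) = -9 - 2*h (I(h) = -2*h + (-5 - 4) = -2*h - 9 = -9 - 2*h)
240 + I(10)*131 = 240 + (-9 - 2*10)*131 = 240 + (-9 - 20)*131 = 240 - 29*131 = 240 - 3799 = -3559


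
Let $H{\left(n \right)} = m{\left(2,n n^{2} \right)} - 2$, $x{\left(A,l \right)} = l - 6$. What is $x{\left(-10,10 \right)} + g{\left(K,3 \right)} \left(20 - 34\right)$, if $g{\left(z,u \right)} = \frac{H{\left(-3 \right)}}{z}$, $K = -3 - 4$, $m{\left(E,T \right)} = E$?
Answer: $4$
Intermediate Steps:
$x{\left(A,l \right)} = -6 + l$
$H{\left(n \right)} = 0$ ($H{\left(n \right)} = 2 - 2 = 0$)
$K = -7$
$g{\left(z,u \right)} = 0$ ($g{\left(z,u \right)} = \frac{0}{z} = 0$)
$x{\left(-10,10 \right)} + g{\left(K,3 \right)} \left(20 - 34\right) = \left(-6 + 10\right) + 0 \left(20 - 34\right) = 4 + 0 \left(-14\right) = 4 + 0 = 4$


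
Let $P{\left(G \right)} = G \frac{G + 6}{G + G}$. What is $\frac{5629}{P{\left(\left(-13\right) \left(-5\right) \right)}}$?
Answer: $\frac{11258}{71} \approx 158.56$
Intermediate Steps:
$P{\left(G \right)} = 3 + \frac{G}{2}$ ($P{\left(G \right)} = G \frac{6 + G}{2 G} = 3 + \frac{G}{2}$)
$\frac{5629}{P{\left(\left(-13\right) \left(-5\right) \right)}} = \frac{5629}{3 + \frac{\left(-13\right) \left(-5\right)}{2}} = \frac{5629}{3 + \frac{1}{2} \cdot 65} = \frac{5629}{3 + \frac{65}{2}} = \frac{5629}{\frac{71}{2}} = 5629 \cdot \frac{2}{71} = \frac{11258}{71}$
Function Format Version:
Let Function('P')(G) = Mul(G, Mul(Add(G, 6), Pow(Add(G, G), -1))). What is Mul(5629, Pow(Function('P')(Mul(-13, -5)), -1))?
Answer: Rational(11258, 71) ≈ 158.56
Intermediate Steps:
Function('P')(G) = Add(3, Mul(Rational(1, 2), G)) (Function('P')(G) = Mul(G, Mul(Add(6, G), Pow(Mul(2, G), -1))) = Mul(G, Mul(Add(6, G), Mul(Rational(1, 2), Pow(G, -1)))) = Mul(G, Mul(Rational(1, 2), Pow(G, -1), Add(6, G))) = Add(3, Mul(Rational(1, 2), G)))
Mul(5629, Pow(Function('P')(Mul(-13, -5)), -1)) = Mul(5629, Pow(Add(3, Mul(Rational(1, 2), Mul(-13, -5))), -1)) = Mul(5629, Pow(Add(3, Mul(Rational(1, 2), 65)), -1)) = Mul(5629, Pow(Add(3, Rational(65, 2)), -1)) = Mul(5629, Pow(Rational(71, 2), -1)) = Mul(5629, Rational(2, 71)) = Rational(11258, 71)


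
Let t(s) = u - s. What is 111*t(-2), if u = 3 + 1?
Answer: 666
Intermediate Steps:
u = 4
t(s) = 4 - s
111*t(-2) = 111*(4 - 1*(-2)) = 111*(4 + 2) = 111*6 = 666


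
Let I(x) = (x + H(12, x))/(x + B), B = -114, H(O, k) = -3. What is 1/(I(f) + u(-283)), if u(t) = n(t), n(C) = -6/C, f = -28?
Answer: 40186/9625 ≈ 4.1752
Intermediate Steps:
u(t) = -6/t
I(x) = (-3 + x)/(-114 + x) (I(x) = (x - 3)/(x - 114) = (-3 + x)/(-114 + x))
1/(I(f) + u(-283)) = 1/((-3 - 28)/(-114 - 28) - 6/(-283)) = 1/(-31/(-142) - 6*(-1/283)) = 1/(-1/142*(-31) + 6/283) = 1/(31/142 + 6/283) = 1/(9625/40186) = 40186/9625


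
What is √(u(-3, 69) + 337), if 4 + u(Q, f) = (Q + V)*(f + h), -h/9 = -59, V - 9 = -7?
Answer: I*√267 ≈ 16.34*I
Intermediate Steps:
V = 2 (V = 9 - 7 = 2)
h = 531 (h = -9*(-59) = 531)
u(Q, f) = -4 + (2 + Q)*(531 + f) (u(Q, f) = -4 + (Q + 2)*(f + 531) = -4 + (2 + Q)*(531 + f))
√(u(-3, 69) + 337) = √((1058 + 2*69 + 531*(-3) - 3*69) + 337) = √((1058 + 138 - 1593 - 207) + 337) = √(-604 + 337) = √(-267) = I*√267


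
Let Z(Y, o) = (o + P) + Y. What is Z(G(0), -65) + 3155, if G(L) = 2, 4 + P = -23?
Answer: 3065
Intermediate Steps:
P = -27 (P = -4 - 23 = -27)
Z(Y, o) = -27 + Y + o (Z(Y, o) = (o - 27) + Y = (-27 + o) + Y = -27 + Y + o)
Z(G(0), -65) + 3155 = (-27 + 2 - 65) + 3155 = -90 + 3155 = 3065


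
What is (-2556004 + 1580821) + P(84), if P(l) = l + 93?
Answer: -975006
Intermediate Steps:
P(l) = 93 + l
(-2556004 + 1580821) + P(84) = (-2556004 + 1580821) + (93 + 84) = -975183 + 177 = -975006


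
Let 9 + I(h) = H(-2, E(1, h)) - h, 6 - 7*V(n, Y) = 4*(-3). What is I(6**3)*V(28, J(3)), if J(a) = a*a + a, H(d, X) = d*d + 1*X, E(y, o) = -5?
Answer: -4068/7 ≈ -581.14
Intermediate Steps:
H(d, X) = X + d**2 (H(d, X) = d**2 + X = X + d**2)
J(a) = a + a**2 (J(a) = a**2 + a = a + a**2)
V(n, Y) = 18/7 (V(n, Y) = 6/7 - 4*(-3)/7 = 6/7 - 1/7*(-12) = 6/7 + 12/7 = 18/7)
I(h) = -10 - h (I(h) = -9 + ((-5 + (-2)**2) - h) = -9 + ((-5 + 4) - h) = -9 + (-1 - h) = -10 - h)
I(6**3)*V(28, J(3)) = (-10 - 1*6**3)*(18/7) = (-10 - 1*216)*(18/7) = (-10 - 216)*(18/7) = -226*18/7 = -4068/7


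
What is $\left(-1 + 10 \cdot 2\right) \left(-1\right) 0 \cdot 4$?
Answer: $0$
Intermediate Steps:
$\left(-1 + 10 \cdot 2\right) \left(-1\right) 0 \cdot 4 = \left(-1 + 20\right) 0 \cdot 4 = 19 \cdot 0 = 0$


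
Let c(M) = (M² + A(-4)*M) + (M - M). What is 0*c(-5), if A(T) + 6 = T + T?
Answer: 0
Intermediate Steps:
A(T) = -6 + 2*T (A(T) = -6 + (T + T) = -6 + 2*T)
c(M) = M² - 14*M (c(M) = (M² + (-6 + 2*(-4))*M) + (M - M) = (M² + (-6 - 8)*M) + 0 = (M² - 14*M) + 0 = M² - 14*M)
0*c(-5) = 0*(-5*(-14 - 5)) = 0*(-5*(-19)) = 0*95 = 0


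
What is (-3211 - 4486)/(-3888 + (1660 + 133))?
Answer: 7697/2095 ≈ 3.6740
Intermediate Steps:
(-3211 - 4486)/(-3888 + (1660 + 133)) = -7697/(-3888 + 1793) = -7697/(-2095) = -7697*(-1/2095) = 7697/2095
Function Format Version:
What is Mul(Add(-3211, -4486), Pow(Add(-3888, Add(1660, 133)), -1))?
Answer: Rational(7697, 2095) ≈ 3.6740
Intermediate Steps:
Mul(Add(-3211, -4486), Pow(Add(-3888, Add(1660, 133)), -1)) = Mul(-7697, Pow(Add(-3888, 1793), -1)) = Mul(-7697, Pow(-2095, -1)) = Mul(-7697, Rational(-1, 2095)) = Rational(7697, 2095)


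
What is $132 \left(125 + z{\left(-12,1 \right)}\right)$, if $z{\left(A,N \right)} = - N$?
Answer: $16368$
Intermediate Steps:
$132 \left(125 + z{\left(-12,1 \right)}\right) = 132 \left(125 - 1\right) = 132 \cdot 124 = 16368$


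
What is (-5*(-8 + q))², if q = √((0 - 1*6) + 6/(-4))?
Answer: 2825/2 - 200*I*√30 ≈ 1412.5 - 1095.4*I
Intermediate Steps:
q = I*√30/2 (q = √((0 - 6) + 6*(-¼)) = √(-6 - 3/2) = √(-15/2) = I*√30/2 ≈ 2.7386*I)
(-5*(-8 + q))² = (-5*(-8 + I*√30/2))² = (40 - 5*I*√30/2)²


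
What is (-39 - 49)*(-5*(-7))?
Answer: -3080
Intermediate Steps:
(-39 - 49)*(-5*(-7)) = -88*35 = -3080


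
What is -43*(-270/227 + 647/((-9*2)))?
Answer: 6524347/4086 ≈ 1596.8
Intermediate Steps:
-43*(-270/227 + 647/((-9*2))) = -43*(-270*1/227 + 647/(-18)) = -43*(-270/227 + 647*(-1/18)) = -43*(-270/227 - 647/18) = -43*(-151729/4086) = 6524347/4086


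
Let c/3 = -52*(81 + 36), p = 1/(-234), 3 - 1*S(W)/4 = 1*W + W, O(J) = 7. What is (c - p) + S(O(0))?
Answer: -4281263/234 ≈ -18296.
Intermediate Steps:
S(W) = 12 - 8*W (S(W) = 12 - 4*(1*W + W) = 12 - 4*(W + W) = 12 - 8*W)
p = -1/234 ≈ -0.0042735
c = -18252 (c = 3*(-52*(81 + 36)) = 3*(-52*117) = 3*(-6084) = -18252)
(c - p) + S(O(0)) = (-18252 - 1*(-1/234)) + (12 - 8*7) = (-18252 + 1/234) + (12 - 56) = -4270967/234 - 44 = -4281263/234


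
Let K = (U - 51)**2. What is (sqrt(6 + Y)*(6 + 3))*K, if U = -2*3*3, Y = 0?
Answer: 42849*sqrt(6) ≈ 1.0496e+5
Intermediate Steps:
U = -18 (U = -6*3 = -18)
K = 4761 (K = (-18 - 51)**2 = (-69)**2 = 4761)
(sqrt(6 + Y)*(6 + 3))*K = (sqrt(6 + 0)*(6 + 3))*4761 = (sqrt(6)*9)*4761 = (9*sqrt(6))*4761 = 42849*sqrt(6)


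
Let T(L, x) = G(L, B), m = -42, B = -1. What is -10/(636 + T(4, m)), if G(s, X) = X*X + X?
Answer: -5/318 ≈ -0.015723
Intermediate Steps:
G(s, X) = X + X² (G(s, X) = X² + X = X + X²)
T(L, x) = 0 (T(L, x) = -(1 - 1) = -1*0 = 0)
-10/(636 + T(4, m)) = -10/(636 + 0) = -10/636 = (1/636)*(-10) = -5/318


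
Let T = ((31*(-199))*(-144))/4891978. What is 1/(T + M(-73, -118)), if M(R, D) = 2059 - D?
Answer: 2445989/5325362221 ≈ 0.00045931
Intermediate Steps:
T = 444168/2445989 (T = -6169*(-144)*(1/4891978) = 888336*(1/4891978) = 444168/2445989 ≈ 0.18159)
1/(T + M(-73, -118)) = 1/(444168/2445989 + (2059 - 1*(-118))) = 1/(444168/2445989 + (2059 + 118)) = 1/(444168/2445989 + 2177) = 1/(5325362221/2445989) = 2445989/5325362221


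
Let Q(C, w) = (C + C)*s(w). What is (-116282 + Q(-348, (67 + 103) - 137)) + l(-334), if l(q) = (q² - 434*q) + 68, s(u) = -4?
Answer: 143082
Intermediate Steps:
l(q) = 68 + q² - 434*q
Q(C, w) = -8*C (Q(C, w) = (C + C)*(-4) = (2*C)*(-4) = -8*C)
(-116282 + Q(-348, (67 + 103) - 137)) + l(-334) = (-116282 - 8*(-348)) + (68 + (-334)² - 434*(-334)) = (-116282 + 2784) + (68 + 111556 + 144956) = -113498 + 256580 = 143082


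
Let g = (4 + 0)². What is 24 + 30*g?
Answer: 504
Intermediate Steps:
g = 16 (g = 4² = 16)
24 + 30*g = 24 + 30*16 = 24 + 480 = 504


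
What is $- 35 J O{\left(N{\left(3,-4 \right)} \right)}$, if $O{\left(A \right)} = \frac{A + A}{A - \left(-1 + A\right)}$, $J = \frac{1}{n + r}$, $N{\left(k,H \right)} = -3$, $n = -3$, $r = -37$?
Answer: $- \frac{21}{4} \approx -5.25$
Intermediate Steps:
$J = - \frac{1}{40}$ ($J = \frac{1}{-3 - 37} = \frac{1}{-40} = - \frac{1}{40} \approx -0.025$)
$O{\left(A \right)} = 2 A$ ($O{\left(A \right)} = \frac{2 A}{1} = 2 A 1 = 2 A$)
$- 35 J O{\left(N{\left(3,-4 \right)} \right)} = \left(-35\right) \left(- \frac{1}{40}\right) 2 \left(-3\right) = \frac{7}{8} \left(-6\right) = - \frac{21}{4}$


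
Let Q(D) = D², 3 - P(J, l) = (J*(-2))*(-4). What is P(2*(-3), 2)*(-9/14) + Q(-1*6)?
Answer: 45/14 ≈ 3.2143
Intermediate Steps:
P(J, l) = 3 - 8*J (P(J, l) = 3 - J*(-2)*(-4) = 3 - (-2*J)*(-4) = 3 - 8*J)
P(2*(-3), 2)*(-9/14) + Q(-1*6) = (3 - 16*(-3))*(-9/14) + (-1*6)² = (3 - 8*(-6))*(-9*1/14) + (-6)² = (3 + 48)*(-9/14) + 36 = 51*(-9/14) + 36 = -459/14 + 36 = 45/14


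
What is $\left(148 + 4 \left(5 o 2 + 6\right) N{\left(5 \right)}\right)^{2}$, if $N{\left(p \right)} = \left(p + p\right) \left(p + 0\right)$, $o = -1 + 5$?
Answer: $87385104$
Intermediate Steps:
$o = 4$
$N{\left(p \right)} = 2 p^{2}$ ($N{\left(p \right)} = 2 p p = 2 p^{2}$)
$\left(148 + 4 \left(5 o 2 + 6\right) N{\left(5 \right)}\right)^{2} = \left(148 + 4 \left(5 \cdot 4 \cdot 2 + 6\right) 2 \cdot 5^{2}\right)^{2} = \left(148 + 4 \left(20 \cdot 2 + 6\right) 2 \cdot 25\right)^{2} = \left(148 + 4 \left(40 + 6\right) 50\right)^{2} = \left(148 + 4 \cdot 46 \cdot 50\right)^{2} = \left(148 + 184 \cdot 50\right)^{2} = \left(148 + 9200\right)^{2} = 9348^{2} = 87385104$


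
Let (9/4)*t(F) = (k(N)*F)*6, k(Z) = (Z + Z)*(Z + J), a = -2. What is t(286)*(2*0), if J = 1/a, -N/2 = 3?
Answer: 0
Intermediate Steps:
N = -6 (N = -2*3 = -6)
J = -1/2 (J = 1/(-2) = -1/2 ≈ -0.50000)
k(Z) = 2*Z*(-1/2 + Z) (k(Z) = (Z + Z)*(Z - 1/2) = (2*Z)*(-1/2 + Z) = 2*Z*(-1/2 + Z))
t(F) = 208*F (t(F) = 4*(((-6*(-1 + 2*(-6)))*F)*6)/9 = 4*(((-6*(-1 - 12))*F)*6)/9 = 4*(((-6*(-13))*F)*6)/9 = 4*((78*F)*6)/9 = 4*(468*F)/9 = 208*F)
t(286)*(2*0) = (208*286)*(2*0) = 59488*0 = 0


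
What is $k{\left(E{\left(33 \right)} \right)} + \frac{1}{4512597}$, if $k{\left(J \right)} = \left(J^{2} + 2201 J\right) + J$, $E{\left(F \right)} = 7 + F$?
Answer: $\frac{404689698961}{4512597} \approx 89680.0$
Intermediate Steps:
$k{\left(J \right)} = J^{2} + 2202 J$
$k{\left(E{\left(33 \right)} \right)} + \frac{1}{4512597} = \left(7 + 33\right) \left(2202 + \left(7 + 33\right)\right) + \frac{1}{4512597} = 40 \left(2202 + 40\right) + \frac{1}{4512597} = 40 \cdot 2242 + \frac{1}{4512597} = 89680 + \frac{1}{4512597} = \frac{404689698961}{4512597}$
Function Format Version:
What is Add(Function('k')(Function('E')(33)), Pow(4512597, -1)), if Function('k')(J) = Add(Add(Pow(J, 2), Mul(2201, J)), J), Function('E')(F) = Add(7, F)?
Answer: Rational(404689698961, 4512597) ≈ 89680.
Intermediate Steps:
Function('k')(J) = Add(Pow(J, 2), Mul(2202, J))
Add(Function('k')(Function('E')(33)), Pow(4512597, -1)) = Add(Mul(Add(7, 33), Add(2202, Add(7, 33))), Pow(4512597, -1)) = Add(Mul(40, Add(2202, 40)), Rational(1, 4512597)) = Add(Mul(40, 2242), Rational(1, 4512597)) = Add(89680, Rational(1, 4512597)) = Rational(404689698961, 4512597)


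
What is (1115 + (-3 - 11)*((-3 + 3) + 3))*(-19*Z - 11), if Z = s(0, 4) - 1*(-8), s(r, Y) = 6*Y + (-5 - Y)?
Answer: -480704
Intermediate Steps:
s(r, Y) = -5 + 5*Y
Z = 23 (Z = (-5 + 5*4) - 1*(-8) = (-5 + 20) + 8 = 15 + 8 = 23)
(1115 + (-3 - 11)*((-3 + 3) + 3))*(-19*Z - 11) = (1115 + (-3 - 11)*((-3 + 3) + 3))*(-19*23 - 11) = (1115 - 14*(0 + 3))*(-437 - 11) = (1115 - 14*3)*(-448) = (1115 - 42)*(-448) = 1073*(-448) = -480704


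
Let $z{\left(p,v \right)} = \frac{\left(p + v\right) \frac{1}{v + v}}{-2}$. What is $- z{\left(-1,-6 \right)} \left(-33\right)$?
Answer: $- \frac{77}{8} \approx -9.625$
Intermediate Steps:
$z{\left(p,v \right)} = - \frac{p + v}{4 v}$ ($z{\left(p,v \right)} = \frac{p + v}{2 v} \left(- \frac{1}{2}\right) = - \frac{p + v}{4 v}$)
$- z{\left(-1,-6 \right)} \left(-33\right) = - \frac{\left(-1\right) \left(-1\right) - -6}{4 \left(-6\right)} \left(-33\right) = - \frac{\left(-1\right) \left(1 + 6\right)}{4 \cdot 6} \left(-33\right) = - \frac{\left(-1\right) 7}{4 \cdot 6} \left(-33\right) = \left(-1\right) \left(- \frac{7}{24}\right) \left(-33\right) = \frac{7}{24} \left(-33\right) = - \frac{77}{8}$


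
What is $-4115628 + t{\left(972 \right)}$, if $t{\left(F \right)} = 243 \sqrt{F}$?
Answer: $-4115628 + 4374 \sqrt{3} \approx -4.1081 \cdot 10^{6}$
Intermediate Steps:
$-4115628 + t{\left(972 \right)} = -4115628 + 243 \sqrt{972} = -4115628 + 243 \cdot 18 \sqrt{3} = -4115628 + 4374 \sqrt{3}$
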